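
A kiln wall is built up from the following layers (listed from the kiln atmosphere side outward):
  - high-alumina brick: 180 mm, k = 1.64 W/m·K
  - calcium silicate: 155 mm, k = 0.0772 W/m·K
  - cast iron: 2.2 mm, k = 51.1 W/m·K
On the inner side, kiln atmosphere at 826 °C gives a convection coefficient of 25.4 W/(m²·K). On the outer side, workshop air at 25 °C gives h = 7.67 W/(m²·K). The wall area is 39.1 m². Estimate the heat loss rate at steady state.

Q ≈ 13700 W

Thermal resistances in series:
R_inner film = 1/(h_i·A) = 1/(25.4×39.1) = 0.001007 K/W
R_high-alumina brick = L/(kA) = 0.18/(1.64×39.1) = 0.002807 K/W
R_calcium silicate = L/(kA) = 0.155/(0.0772×39.1) = 0.05135 K/W
R_cast iron = L/(kA) = 0.0022/(51.1×39.1) = 1.101×10^-6 K/W
R_outer film = 1/(h_o·A) = 1/(7.67×39.1) = 0.003334 K/W
R_total = 0.0585 K/W
Q = ΔT / R_total = 801 / 0.0585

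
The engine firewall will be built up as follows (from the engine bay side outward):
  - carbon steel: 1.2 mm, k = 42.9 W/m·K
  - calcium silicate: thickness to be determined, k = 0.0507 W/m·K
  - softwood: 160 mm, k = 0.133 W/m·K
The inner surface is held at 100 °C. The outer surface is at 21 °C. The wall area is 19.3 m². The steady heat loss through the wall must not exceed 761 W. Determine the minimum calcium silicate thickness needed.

L ≈ 40.6 mm

Model the wall as resistances in series:
R_carbon steel = L/(kA) = 0.0012/(42.9×19.3) = 1.449×10^-6 K/W
R_softwood = L/(kA) = 0.16/(0.133×19.3) = 0.06233 K/W
Sum of the known resistances R_other = 0.06233 K/W
Required total resistance R_tot = ΔT/Q_allow = 79/761 = 0.1038 K/W
R_calcium silicate = R_tot − R_other = 0.04148 K/W
L = R·k·A = 0.04148×0.0507×19.3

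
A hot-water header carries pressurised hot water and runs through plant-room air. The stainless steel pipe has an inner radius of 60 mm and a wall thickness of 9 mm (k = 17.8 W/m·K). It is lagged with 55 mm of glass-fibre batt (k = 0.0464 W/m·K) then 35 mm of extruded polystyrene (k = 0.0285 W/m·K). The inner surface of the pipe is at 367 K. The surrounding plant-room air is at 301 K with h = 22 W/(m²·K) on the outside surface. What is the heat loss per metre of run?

Treating each annulus and film as a series resistance:
R_stainless steel pipe wall = ln(69/60)/(2π×17.8×1) = 0.00125 K/W
R_glass-fibre batt = ln(124/69)/(2π×0.0464×1) = 2.011 K/W
R_extruded polystyrene = ln(159/124)/(2π×0.0285×1) = 1.388 K/W
R_outer film = 1/(h_o·2πr_oL) = 1/(22×2π×0.159×1) = 0.0455 K/W
R_total = 3.446 K/W
Q = ΔT/R_total = 66/3.446

q′ ≈ 19.2 W/m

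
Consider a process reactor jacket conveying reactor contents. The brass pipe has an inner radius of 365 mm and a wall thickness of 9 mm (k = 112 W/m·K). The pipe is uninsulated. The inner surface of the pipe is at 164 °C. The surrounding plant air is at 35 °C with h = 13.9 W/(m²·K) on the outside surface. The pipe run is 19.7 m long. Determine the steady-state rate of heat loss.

Q ≈ 82900 W

For a radial system each layer contributes R = ln(r_out/r_in)/(2πkL); films add R = 1/(hA).
R_brass pipe wall = ln(374/365)/(2π×112×19.7) = 1.757×10^-6 K/W
R_outer film = 1/(h_o·2πr_oL) = 1/(13.9×2π×0.374×19.7) = 0.001554 K/W
R_total = 0.001556 K/W
Q = ΔT/R_total = 129/0.001556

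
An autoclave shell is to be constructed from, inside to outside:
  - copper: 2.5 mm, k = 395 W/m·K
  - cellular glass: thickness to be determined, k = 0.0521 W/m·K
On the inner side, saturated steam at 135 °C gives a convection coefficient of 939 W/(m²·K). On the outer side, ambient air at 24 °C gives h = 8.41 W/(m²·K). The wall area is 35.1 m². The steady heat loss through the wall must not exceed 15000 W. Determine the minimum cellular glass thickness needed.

L ≈ 7.28 mm

Treating each layer as a thermal resistance in series:
R_inner film = 1/(h_i·A) = 1/(939×35.1) = 3.034×10^-5 K/W
R_copper = L/(kA) = 0.0025/(395×35.1) = 1.803×10^-7 K/W
R_outer film = 1/(h_o·A) = 1/(8.41×35.1) = 0.003388 K/W
Sum of the known resistances R_other = 0.003418 K/W
Required total resistance R_tot = ΔT/Q_allow = 111/15000 = 0.0074 K/W
R_cellular glass = R_tot − R_other = 0.003982 K/W
L = R·k·A = 0.003982×0.0521×35.1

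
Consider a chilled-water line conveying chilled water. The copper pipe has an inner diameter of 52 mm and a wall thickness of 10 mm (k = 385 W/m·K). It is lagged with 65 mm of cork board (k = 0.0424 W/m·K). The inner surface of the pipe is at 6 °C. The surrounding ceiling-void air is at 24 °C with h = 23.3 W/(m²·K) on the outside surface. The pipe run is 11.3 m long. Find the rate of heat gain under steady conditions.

Q ≈ 51.6 W

Treating each annulus and film as a series resistance:
R_copper pipe wall = ln(36/26)/(2π×385×11.3) = 1.19×10^-5 K/W
R_cork board = ln(101/36)/(2π×0.0424×11.3) = 0.3427 K/W
R_outer film = 1/(h_o·2πr_oL) = 1/(23.3×2π×0.101×11.3) = 0.005985 K/W
R_total = 0.3487 K/W
Q = ΔT/R_total = 18/0.3487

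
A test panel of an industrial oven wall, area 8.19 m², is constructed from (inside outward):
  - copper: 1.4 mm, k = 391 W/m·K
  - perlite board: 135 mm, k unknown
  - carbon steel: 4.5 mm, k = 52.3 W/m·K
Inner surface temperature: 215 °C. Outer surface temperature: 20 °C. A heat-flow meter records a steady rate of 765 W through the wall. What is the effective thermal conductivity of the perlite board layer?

k ≈ 0.0647 W/(m·K)

Using the resistance-network approach (series):
R_copper = L/(kA) = 0.0014/(391×8.19) = 4.372×10^-7 K/W
R_carbon steel = L/(kA) = 0.0045/(52.3×8.19) = 1.051×10^-5 K/W
Sum of known resistances R_other = 1.094×10^-5 K/W
Total R = ΔT/Q = 195/765 = 0.2549 K/W
R_perlite board = R_total − R_other = 0.2549 K/W
k = L/(R·A) = 0.135/(0.2549×8.19)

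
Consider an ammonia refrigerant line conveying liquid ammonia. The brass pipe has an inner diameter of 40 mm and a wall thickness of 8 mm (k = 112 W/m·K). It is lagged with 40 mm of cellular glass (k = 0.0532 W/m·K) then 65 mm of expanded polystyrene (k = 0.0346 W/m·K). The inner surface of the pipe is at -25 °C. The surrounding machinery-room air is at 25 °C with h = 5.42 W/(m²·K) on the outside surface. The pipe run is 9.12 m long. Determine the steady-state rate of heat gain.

Per-layer cylindrical resistances, series-summed:
R_brass pipe wall = ln(28/20)/(2π×112×9.12) = 5.243×10^-5 K/W
R_cellular glass = ln(68/28)/(2π×0.0532×9.12) = 0.2911 K/W
R_expanded polystyrene = ln(133/68)/(2π×0.0346×9.12) = 0.3384 K/W
R_outer film = 1/(h_o·2πr_oL) = 1/(5.42×2π×0.133×9.12) = 0.02421 K/W
R_total = 0.6537 K/W
Q = ΔT/R_total = 50/0.6537

Q ≈ 76.5 W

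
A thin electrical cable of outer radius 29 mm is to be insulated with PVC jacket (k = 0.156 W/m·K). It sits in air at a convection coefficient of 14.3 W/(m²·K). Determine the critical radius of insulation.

r_cr ≈ 10.9 mm

For a cylinder r_cr = k/h = 0.156/14.3
r_cr = 10.9 mm; since the bare radius (29 mm) is above r_cr, any added insulation will reduce heat loss.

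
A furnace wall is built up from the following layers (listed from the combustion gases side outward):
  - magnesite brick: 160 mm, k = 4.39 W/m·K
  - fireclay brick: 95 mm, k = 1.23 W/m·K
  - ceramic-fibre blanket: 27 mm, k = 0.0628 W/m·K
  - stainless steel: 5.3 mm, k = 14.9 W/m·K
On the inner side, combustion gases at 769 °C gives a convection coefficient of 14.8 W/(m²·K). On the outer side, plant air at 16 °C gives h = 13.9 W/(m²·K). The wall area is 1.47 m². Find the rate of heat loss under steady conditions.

Q ≈ 1620 W

Treating each layer as a thermal resistance in series:
R_inner film = 1/(h_i·A) = 1/(14.8×1.47) = 0.04596 K/W
R_magnesite brick = L/(kA) = 0.16/(4.39×1.47) = 0.02479 K/W
R_fireclay brick = L/(kA) = 0.095/(1.23×1.47) = 0.05254 K/W
R_ceramic-fibre blanket = L/(kA) = 0.027/(0.0628×1.47) = 0.2925 K/W
R_stainless steel = L/(kA) = 0.0053/(14.9×1.47) = 2.42×10^-4 K/W
R_outer film = 1/(h_o·A) = 1/(13.9×1.47) = 0.04894 K/W
R_total = 0.465 K/W
Q = ΔT / R_total = 753 / 0.465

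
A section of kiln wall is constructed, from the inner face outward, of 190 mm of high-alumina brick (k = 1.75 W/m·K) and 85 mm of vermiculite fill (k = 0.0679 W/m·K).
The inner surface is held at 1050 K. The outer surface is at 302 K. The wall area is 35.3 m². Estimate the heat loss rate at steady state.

Thermal resistances in series:
R_high-alumina brick = L/(kA) = 0.19/(1.75×35.3) = 0.003076 K/W
R_vermiculite fill = L/(kA) = 0.085/(0.0679×35.3) = 0.03546 K/W
R_total = 0.03854 K/W
Q = ΔT / R_total = 748 / 0.03854

Q ≈ 19400 W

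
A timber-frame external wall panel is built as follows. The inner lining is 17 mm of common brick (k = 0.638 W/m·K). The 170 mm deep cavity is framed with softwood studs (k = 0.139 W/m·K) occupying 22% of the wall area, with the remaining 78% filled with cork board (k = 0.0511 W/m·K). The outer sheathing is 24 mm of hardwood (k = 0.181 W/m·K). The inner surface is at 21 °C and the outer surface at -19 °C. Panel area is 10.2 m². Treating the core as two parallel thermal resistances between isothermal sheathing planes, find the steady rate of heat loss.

Sheathing layers in series; stud and cavity paths in parallel between them.
R_inner = 0.017/(0.638×10.2) = 0.002612 K/W
R_stud  = 0.17/(0.139×0.22×10.2) = 0.545 K/W
R_cav   = 0.17/(0.0511×0.78×10.2) = 0.4182 K/W
1/R_core = 1/R_stud + 1/R_cav → R_core = 0.2366 K/W
R_outer = 0.024/(0.181×10.2) = 0.013 K/W
R_total = 0.2522 K/W
Q = ΔT/R_total = 40/0.2522

Q ≈ 159 W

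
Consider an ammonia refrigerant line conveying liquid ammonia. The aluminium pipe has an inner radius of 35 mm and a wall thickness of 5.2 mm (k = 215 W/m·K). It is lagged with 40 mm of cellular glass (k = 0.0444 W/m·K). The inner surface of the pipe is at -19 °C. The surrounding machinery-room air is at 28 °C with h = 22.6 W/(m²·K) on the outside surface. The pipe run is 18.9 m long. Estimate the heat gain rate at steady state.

Q ≈ 347 W

Cylindrical conduction, so R = ln(r₂/r₁)/(2πkL) per layer, in series:
R_aluminium pipe wall = ln(40.2/35)/(2π×215×18.9) = 5.425×10^-6 K/W
R_cellular glass = ln(80.2/40.2)/(2π×0.0444×18.9) = 0.131 K/W
R_outer film = 1/(h_o·2πr_oL) = 1/(22.6×2π×0.0802×18.9) = 0.004646 K/W
R_total = 0.1356 K/W
Q = ΔT/R_total = 47/0.1356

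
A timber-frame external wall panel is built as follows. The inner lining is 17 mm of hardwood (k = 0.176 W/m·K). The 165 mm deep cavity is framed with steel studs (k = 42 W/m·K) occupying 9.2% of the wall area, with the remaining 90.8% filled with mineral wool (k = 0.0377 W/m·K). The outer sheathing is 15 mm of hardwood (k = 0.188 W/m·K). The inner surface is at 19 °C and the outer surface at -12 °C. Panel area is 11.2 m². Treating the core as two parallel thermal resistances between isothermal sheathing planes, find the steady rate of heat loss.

Sheathing layers in series; stud and cavity paths in parallel between them.
R_inner = 0.017/(0.176×11.2) = 0.008624 K/W
R_stud  = 0.165/(42×0.092×11.2) = 0.003813 K/W
R_cav   = 0.165/(0.0377×0.908×11.2) = 0.4304 K/W
1/R_core = 1/R_stud + 1/R_cav → R_core = 0.003779 K/W
R_outer = 0.015/(0.188×11.2) = 0.007124 K/W
R_total = 0.01953 K/W
Q = ΔT/R_total = 31/0.01953

Q ≈ 1590 W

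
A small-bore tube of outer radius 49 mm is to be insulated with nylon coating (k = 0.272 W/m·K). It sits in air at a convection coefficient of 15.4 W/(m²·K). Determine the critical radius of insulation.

r_cr ≈ 17.7 mm

For a cylinder r_cr = k/h = 0.272/15.4
r_cr = 17.7 mm; since the bare radius (49 mm) is above r_cr, any added insulation will reduce heat loss.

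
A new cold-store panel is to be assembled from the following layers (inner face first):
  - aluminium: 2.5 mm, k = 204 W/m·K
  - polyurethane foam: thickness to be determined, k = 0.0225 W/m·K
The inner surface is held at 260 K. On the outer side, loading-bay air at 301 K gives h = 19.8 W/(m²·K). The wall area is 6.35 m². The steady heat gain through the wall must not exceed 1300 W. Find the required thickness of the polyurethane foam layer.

Treating each layer as a thermal resistance in series:
R_aluminium = L/(kA) = 0.0025/(204×6.35) = 1.93×10^-6 K/W
R_outer film = 1/(h_o·A) = 1/(19.8×6.35) = 0.007954 K/W
Sum of the known resistances R_other = 0.007955 K/W
Required total resistance R_tot = ΔT/Q_allow = 41/1300 = 0.03154 K/W
R_polyurethane foam = R_tot − R_other = 0.02358 K/W
L = R·k·A = 0.02358×0.0225×6.35

L ≈ 3.37 mm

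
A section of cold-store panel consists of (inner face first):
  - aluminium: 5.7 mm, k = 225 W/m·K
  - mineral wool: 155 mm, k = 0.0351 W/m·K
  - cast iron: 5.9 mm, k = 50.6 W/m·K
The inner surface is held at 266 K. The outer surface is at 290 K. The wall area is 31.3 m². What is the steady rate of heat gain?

Series thermal resistances:
R_aluminium = L/(kA) = 0.0057/(225×31.3) = 8.094×10^-7 K/W
R_mineral wool = L/(kA) = 0.155/(0.0351×31.3) = 0.1411 K/W
R_cast iron = L/(kA) = 0.0059/(50.6×31.3) = 3.725×10^-6 K/W
R_total = 0.1411 K/W
Q = ΔT / R_total = 24 / 0.1411

Q ≈ 170 W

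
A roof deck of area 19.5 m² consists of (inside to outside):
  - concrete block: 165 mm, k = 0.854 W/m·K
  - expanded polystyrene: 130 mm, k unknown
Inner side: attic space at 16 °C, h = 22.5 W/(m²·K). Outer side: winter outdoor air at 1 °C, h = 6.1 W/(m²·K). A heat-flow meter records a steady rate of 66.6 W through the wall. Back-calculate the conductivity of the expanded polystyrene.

k ≈ 0.0326 W/(m·K)

Model the wall as resistances in series:
R_inner film = 1/(h_i·A) = 1/(22.5×19.5) = 0.002279 K/W
R_concrete block = L/(kA) = 0.165/(0.854×19.5) = 0.009908 K/W
R_outer film = 1/(h_o·A) = 1/(6.1×19.5) = 0.008407 K/W
Sum of known resistances R_other = 0.02059 K/W
Total R = ΔT/Q = 15/66.6 = 0.2252 K/W
R_expanded polystyrene = R_total − R_other = 0.2046 K/W
k = L/(R·A) = 0.13/(0.2046×19.5)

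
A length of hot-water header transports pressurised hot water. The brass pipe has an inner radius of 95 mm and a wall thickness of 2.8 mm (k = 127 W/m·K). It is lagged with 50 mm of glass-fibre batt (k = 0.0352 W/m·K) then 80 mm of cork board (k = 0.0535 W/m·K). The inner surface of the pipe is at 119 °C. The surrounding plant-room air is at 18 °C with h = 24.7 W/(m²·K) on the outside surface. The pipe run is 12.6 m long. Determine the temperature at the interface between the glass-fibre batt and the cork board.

Radial resistances (cylindrical: R_cond = ln(r_o/r_i)/(2πkL), R_conv = 1/(h·2πrL)):
R_brass pipe wall = ln(97.8/95)/(2π×127×12.6) = 2.889×10^-6 K/W
R_glass-fibre batt = ln(147.8/97.8)/(2π×0.0352×12.6) = 0.1482 K/W
R_cork board = ln(227.8/147.8)/(2π×0.0535×12.6) = 0.1021 K/W
R_outer film = 1/(h_o·2πr_oL) = 1/(24.7×2π×0.2278×12.6) = 0.002245 K/W
R_total = 0.2526 K/W
Q = ΔT/R_total = 101/0.2526
Q = 400 W
T_interface = T_inner − Q·ΣR(inner→interface) = 119 − 400×0.1482

T ≈ 59.7 °C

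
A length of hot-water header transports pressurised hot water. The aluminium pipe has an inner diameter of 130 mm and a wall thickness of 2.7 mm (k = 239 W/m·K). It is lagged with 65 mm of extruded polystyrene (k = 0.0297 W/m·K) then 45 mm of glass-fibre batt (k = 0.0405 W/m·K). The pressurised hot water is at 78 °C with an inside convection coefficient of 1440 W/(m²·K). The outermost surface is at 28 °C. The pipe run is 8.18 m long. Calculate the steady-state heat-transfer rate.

Q ≈ 86 W

Treating each annulus and film as a series resistance:
R_inner film = 1/(h_i·2πr₁L) = 1/(1440×2π×0.065×8.18) = 2.079×10^-4 K/W
R_aluminium pipe wall = ln(67.7/65)/(2π×239×8.18) = 3.313×10^-6 K/W
R_extruded polystyrene = ln(132.7/67.7)/(2π×0.0297×8.18) = 0.4409 K/W
R_glass-fibre batt = ln(177.7/132.7)/(2π×0.0405×8.18) = 0.1403 K/W
R_total = 0.5814 K/W
Q = ΔT/R_total = 50/0.5814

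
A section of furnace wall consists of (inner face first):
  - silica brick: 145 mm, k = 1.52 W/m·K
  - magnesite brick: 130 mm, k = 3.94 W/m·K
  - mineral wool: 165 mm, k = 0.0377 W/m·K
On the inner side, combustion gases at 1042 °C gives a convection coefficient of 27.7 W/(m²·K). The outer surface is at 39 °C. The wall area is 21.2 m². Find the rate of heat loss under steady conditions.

Model the wall as resistances in series:
R_inner film = 1/(h_i·A) = 1/(27.7×21.2) = 0.001703 K/W
R_silica brick = L/(kA) = 0.145/(1.52×21.2) = 0.0045 K/W
R_magnesite brick = L/(kA) = 0.13/(3.94×21.2) = 0.001556 K/W
R_mineral wool = L/(kA) = 0.165/(0.0377×21.2) = 0.2064 K/W
R_total = 0.2142 K/W
Q = ΔT / R_total = 1003 / 0.2142

Q ≈ 4680 W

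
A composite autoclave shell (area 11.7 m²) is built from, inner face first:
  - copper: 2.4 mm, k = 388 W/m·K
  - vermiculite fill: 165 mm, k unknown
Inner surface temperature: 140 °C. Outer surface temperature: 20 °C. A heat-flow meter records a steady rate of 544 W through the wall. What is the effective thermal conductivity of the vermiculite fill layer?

k ≈ 0.0639 W/(m·K)

Thermal resistances in series:
R_copper = L/(kA) = 0.0024/(388×11.7) = 5.287×10^-7 K/W
Sum of known resistances R_other = 5.287×10^-7 K/W
Total R = ΔT/Q = 120/544 = 0.2206 K/W
R_vermiculite fill = R_total − R_other = 0.2206 K/W
k = L/(R·A) = 0.165/(0.2206×11.7)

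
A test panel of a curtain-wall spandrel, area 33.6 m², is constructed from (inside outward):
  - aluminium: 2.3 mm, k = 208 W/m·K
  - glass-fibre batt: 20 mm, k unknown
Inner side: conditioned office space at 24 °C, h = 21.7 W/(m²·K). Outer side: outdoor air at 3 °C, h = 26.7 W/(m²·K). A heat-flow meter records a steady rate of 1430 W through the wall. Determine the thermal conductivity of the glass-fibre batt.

Treating each layer as a thermal resistance in series:
R_inner film = 1/(h_i·A) = 1/(21.7×33.6) = 0.001372 K/W
R_aluminium = L/(kA) = 0.0023/(208×33.6) = 3.291×10^-7 K/W
R_outer film = 1/(h_o·A) = 1/(26.7×33.6) = 0.001115 K/W
Sum of known resistances R_other = 0.002487 K/W
Total R = ΔT/Q = 21/1430 = 0.01469 K/W
R_glass-fibre batt = R_total − R_other = 0.0122 K/W
k = L/(R·A) = 0.02/(0.0122×33.6)

k ≈ 0.0488 W/(m·K)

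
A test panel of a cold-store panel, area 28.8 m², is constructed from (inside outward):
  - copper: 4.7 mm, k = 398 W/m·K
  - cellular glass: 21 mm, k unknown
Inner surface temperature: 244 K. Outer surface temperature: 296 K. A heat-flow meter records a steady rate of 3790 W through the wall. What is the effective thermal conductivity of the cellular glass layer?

k ≈ 0.0531 W/(m·K)

Series thermal resistances:
R_copper = L/(kA) = 0.0047/(398×28.8) = 4.1×10^-7 K/W
Sum of known resistances R_other = 4.1×10^-7 K/W
Total R = ΔT/Q = 52/3790 = 0.01372 K/W
R_cellular glass = R_total − R_other = 0.01372 K/W
k = L/(R·A) = 0.021/(0.01372×28.8)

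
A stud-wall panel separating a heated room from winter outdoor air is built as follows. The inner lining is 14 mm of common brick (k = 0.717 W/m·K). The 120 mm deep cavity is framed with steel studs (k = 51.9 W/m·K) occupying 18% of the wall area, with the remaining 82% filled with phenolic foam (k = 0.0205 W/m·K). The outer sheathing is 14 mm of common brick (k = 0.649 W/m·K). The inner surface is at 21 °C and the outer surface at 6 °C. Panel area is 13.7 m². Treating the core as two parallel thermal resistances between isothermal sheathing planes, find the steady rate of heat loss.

Sheathing layers in series; stud and cavity paths in parallel between them.
R_inner = 0.014/(0.717×13.7) = 0.001425 K/W
R_stud  = 0.12/(51.9×0.18×13.7) = 9.376×10^-4 K/W
R_cav   = 0.12/(0.0205×0.82×13.7) = 0.5211 K/W
1/R_core = 1/R_stud + 1/R_cav → R_core = 9.359×10^-4 K/W
R_outer = 0.014/(0.649×13.7) = 0.001575 K/W
R_total = 0.003936 K/W
Q = ΔT/R_total = 15/0.003936

Q ≈ 3810 W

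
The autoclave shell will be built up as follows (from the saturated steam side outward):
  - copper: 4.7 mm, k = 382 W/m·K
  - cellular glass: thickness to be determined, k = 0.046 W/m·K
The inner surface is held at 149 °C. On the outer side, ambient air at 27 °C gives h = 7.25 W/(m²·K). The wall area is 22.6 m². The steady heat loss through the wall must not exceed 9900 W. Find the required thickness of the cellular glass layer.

L ≈ 6.47 mm

Thermal resistances in series:
R_copper = L/(kA) = 0.0047/(382×22.6) = 5.444×10^-7 K/W
R_outer film = 1/(h_o·A) = 1/(7.25×22.6) = 0.006103 K/W
Sum of the known resistances R_other = 0.006104 K/W
Required total resistance R_tot = ΔT/Q_allow = 122/9900 = 0.01232 K/W
R_cellular glass = R_tot − R_other = 0.00622 K/W
L = R·k·A = 0.00622×0.046×22.6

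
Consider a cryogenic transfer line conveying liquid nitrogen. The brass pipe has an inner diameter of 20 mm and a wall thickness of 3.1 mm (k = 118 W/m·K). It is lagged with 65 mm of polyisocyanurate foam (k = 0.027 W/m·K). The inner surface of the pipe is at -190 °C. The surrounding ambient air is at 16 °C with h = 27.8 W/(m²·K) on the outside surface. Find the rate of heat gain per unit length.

For a radial system each layer contributes R = ln(r_out/r_in)/(2πkL); films add R = 1/(hA).
R_brass pipe wall = ln(13.1/10)/(2π×118×1) = 3.642×10^-4 K/W
R_polyisocyanurate foam = ln(78.1/13.1)/(2π×0.027×1) = 10.52 K/W
R_outer film = 1/(h_o·2πr_oL) = 1/(27.8×2π×0.0781×1) = 0.0733 K/W
R_total = 10.6 K/W
Q = ΔT/R_total = 206/10.6

q′ ≈ 19.4 W/m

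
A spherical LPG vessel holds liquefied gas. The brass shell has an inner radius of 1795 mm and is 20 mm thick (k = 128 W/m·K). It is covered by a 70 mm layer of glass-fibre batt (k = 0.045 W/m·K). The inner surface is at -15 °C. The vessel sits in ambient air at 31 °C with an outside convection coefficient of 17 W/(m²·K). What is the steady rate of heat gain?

Radial (spherical) resistances in series:
R_brass shell = (1/1.795 − 1/1.815)/(4π×128) = 3.817×10^-6 K/W
R_glass-fibre batt = (1/1.815 − 1/1.885)/(4π×0.045) = 0.03618 K/W
R_outer film = 1/(h·4πr_o²) = 1/(17×4π×1.885²) = 0.001317 K/W
R_total = 0.0375 K/W
Q = ΔT/R_total = 46/0.0375

Q ≈ 1230 W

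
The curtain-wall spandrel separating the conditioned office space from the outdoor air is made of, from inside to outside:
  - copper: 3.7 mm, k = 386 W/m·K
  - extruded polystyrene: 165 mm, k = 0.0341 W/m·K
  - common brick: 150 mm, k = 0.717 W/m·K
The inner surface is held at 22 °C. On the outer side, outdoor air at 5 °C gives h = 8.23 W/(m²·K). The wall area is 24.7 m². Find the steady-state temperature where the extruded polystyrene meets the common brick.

Series thermal resistances:
R_copper = L/(kA) = 0.0037/(386×24.7) = 3.881×10^-7 K/W
R_extruded polystyrene = L/(kA) = 0.165/(0.0341×24.7) = 0.1959 K/W
R_common brick = L/(kA) = 0.15/(0.717×24.7) = 0.00847 K/W
R_outer film = 1/(h_o·A) = 1/(8.23×24.7) = 0.004919 K/W
R_total = 0.2093 K/W;  Q = ΔT/R_total = 17/0.2093 = 81.23 W
T_interface = T_inner − Q·ΣR(inner→interface) = 22 − 81.2×0.1959

T ≈ 6.09 °C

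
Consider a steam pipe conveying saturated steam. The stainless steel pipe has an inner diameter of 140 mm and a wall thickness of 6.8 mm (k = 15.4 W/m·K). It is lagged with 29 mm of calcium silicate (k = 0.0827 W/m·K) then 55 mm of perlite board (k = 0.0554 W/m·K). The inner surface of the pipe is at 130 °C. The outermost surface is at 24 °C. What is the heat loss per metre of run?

Cylindrical conduction, so R = ln(r₂/r₁)/(2πkL) per layer, in series:
R_stainless steel pipe wall = ln(76.8/70)/(2π×15.4×1) = 9.581×10^-4 K/W
R_calcium silicate = ln(105.8/76.8)/(2π×0.0827×1) = 0.6165 K/W
R_perlite board = ln(160.8/105.8)/(2π×0.0554×1) = 1.203 K/W
R_total = 1.82 K/W
Q = ΔT/R_total = 106/1.82

q′ ≈ 58.2 W/m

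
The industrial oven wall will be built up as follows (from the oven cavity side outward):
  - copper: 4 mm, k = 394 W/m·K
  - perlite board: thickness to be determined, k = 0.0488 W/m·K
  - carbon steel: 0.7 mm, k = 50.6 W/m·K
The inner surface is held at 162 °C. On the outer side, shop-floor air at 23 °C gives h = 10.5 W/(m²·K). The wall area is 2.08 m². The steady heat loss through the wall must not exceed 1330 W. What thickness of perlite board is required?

L ≈ 5.96 mm

Using the resistance-network approach (series):
R_copper = L/(kA) = 0.004/(394×2.08) = 4.881×10^-6 K/W
R_carbon steel = L/(kA) = 0.0007/(50.6×2.08) = 6.651×10^-6 K/W
R_outer film = 1/(h_o·A) = 1/(10.5×2.08) = 0.04579 K/W
Sum of the known resistances R_other = 0.0458 K/W
Required total resistance R_tot = ΔT/Q_allow = 139/1330 = 0.1045 K/W
R_perlite board = R_tot − R_other = 0.05871 K/W
L = R·k·A = 0.05871×0.0488×2.08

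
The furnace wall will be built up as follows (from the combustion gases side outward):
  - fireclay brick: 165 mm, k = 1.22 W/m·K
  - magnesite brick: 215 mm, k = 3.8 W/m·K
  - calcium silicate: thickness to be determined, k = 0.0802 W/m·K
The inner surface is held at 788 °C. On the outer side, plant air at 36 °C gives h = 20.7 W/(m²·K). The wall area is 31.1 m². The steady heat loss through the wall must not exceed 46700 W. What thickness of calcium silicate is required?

Model the wall as resistances in series:
R_fireclay brick = L/(kA) = 0.165/(1.22×31.1) = 0.004349 K/W
R_magnesite brick = L/(kA) = 0.215/(3.8×31.1) = 0.001819 K/W
R_outer film = 1/(h_o·A) = 1/(20.7×31.1) = 0.001553 K/W
Sum of the known resistances R_other = 0.007721 K/W
Required total resistance R_tot = ΔT/Q_allow = 752/46700 = 0.0161 K/W
R_calcium silicate = R_tot − R_other = 0.008381 K/W
L = R·k·A = 0.008381×0.0802×31.1

L ≈ 20.9 mm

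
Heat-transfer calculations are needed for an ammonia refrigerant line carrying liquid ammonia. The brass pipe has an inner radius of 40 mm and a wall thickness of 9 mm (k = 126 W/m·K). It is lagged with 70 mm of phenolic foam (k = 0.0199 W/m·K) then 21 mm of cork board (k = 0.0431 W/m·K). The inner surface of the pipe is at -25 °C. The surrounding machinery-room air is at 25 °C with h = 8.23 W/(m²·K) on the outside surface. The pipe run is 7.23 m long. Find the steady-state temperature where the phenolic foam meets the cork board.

T ≈ 20.3 °C

Radial resistances (cylindrical: R_cond = ln(r_o/r_i)/(2πkL), R_conv = 1/(h·2πrL)):
R_brass pipe wall = ln(49/40)/(2π×126×7.23) = 3.546×10^-5 K/W
R_phenolic foam = ln(119/49)/(2π×0.0199×7.23) = 0.9815 K/W
R_cork board = ln(140/119)/(2π×0.0431×7.23) = 0.08301 K/W
R_outer film = 1/(h_o·2πr_oL) = 1/(8.23×2π×0.14×7.23) = 0.01911 K/W
R_total = 1.084 K/W
Q = ΔT/R_total = 50/1.084
Q = 46.1 W
T_interface = T_inner + Q·ΣR(inner→interface) = -25 + 46.1×0.9816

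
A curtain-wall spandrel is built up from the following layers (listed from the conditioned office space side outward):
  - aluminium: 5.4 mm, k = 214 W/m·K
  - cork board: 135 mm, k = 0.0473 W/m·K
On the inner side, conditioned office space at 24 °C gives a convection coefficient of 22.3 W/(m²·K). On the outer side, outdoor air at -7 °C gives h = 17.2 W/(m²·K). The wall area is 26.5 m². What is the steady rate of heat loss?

Series thermal resistances:
R_inner film = 1/(h_i·A) = 1/(22.3×26.5) = 0.001692 K/W
R_aluminium = L/(kA) = 0.0054/(214×26.5) = 9.522×10^-7 K/W
R_cork board = L/(kA) = 0.135/(0.0473×26.5) = 0.1077 K/W
R_outer film = 1/(h_o·A) = 1/(17.2×26.5) = 0.002194 K/W
R_total = 0.1116 K/W
Q = ΔT / R_total = 31 / 0.1116

Q ≈ 278 W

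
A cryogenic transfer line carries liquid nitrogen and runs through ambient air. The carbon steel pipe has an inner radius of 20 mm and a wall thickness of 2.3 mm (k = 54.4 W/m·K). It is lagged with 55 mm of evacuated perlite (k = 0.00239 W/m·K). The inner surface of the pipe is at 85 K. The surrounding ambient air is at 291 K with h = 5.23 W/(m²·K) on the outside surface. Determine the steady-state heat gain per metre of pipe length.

Radial resistances (cylindrical: R_cond = ln(r_o/r_i)/(2πkL), R_conv = 1/(h·2πrL)):
R_carbon steel pipe wall = ln(22.3/20)/(2π×54.4×1) = 3.185×10^-4 K/W
R_evacuated perlite = ln(77.3/22.3)/(2π×0.00239×1) = 82.78 K/W
R_outer film = 1/(h_o·2πr_oL) = 1/(5.23×2π×0.0773×1) = 0.3937 K/W
R_total = 83.18 K/W
Q = ΔT/R_total = 206/83.18

q′ ≈ 2.48 W/m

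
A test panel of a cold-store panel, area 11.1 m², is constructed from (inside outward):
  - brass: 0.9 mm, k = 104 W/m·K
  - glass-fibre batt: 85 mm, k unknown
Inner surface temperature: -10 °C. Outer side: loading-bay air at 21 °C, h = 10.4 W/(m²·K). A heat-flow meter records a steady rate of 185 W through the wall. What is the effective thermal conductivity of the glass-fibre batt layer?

k ≈ 0.0482 W/(m·K)

Treating each layer as a thermal resistance in series:
R_brass = L/(kA) = 0.0009/(104×11.1) = 7.796×10^-7 K/W
R_outer film = 1/(h_o·A) = 1/(10.4×11.1) = 0.008663 K/W
Sum of known resistances R_other = 0.008663 K/W
Total R = ΔT/Q = 31/185 = 0.1676 K/W
R_glass-fibre batt = R_total − R_other = 0.1589 K/W
k = L/(R·A) = 0.085/(0.1589×11.1)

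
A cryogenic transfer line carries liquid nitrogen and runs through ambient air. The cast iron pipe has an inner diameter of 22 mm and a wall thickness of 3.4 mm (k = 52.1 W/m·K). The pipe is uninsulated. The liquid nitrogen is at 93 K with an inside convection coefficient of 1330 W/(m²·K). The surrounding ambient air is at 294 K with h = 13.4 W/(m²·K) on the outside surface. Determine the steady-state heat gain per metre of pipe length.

q′ ≈ 240 W/m

Per-layer cylindrical resistances, series-summed:
R_inner film = 1/(h_i·2πr₁L) = 1/(1330×2π×0.011×1) = 0.01088 K/W
R_cast iron pipe wall = ln(14.4/11)/(2π×52.1×1) = 8.228×10^-4 K/W
R_outer film = 1/(h_o·2πr_oL) = 1/(13.4×2π×0.0144×1) = 0.8248 K/W
R_total = 0.8365 K/W
Q = ΔT/R_total = 201/0.8365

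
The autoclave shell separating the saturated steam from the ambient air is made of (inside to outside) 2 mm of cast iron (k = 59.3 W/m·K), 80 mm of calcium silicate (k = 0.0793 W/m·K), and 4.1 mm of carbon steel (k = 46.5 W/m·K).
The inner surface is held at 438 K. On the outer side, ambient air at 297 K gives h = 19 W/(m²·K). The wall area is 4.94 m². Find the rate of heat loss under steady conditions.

Q ≈ 656 W

Using the resistance-network approach (series):
R_cast iron = L/(kA) = 0.002/(59.3×4.94) = 6.827×10^-6 K/W
R_calcium silicate = L/(kA) = 0.08/(0.0793×4.94) = 0.2042 K/W
R_carbon steel = L/(kA) = 0.0041/(46.5×4.94) = 1.785×10^-5 K/W
R_outer film = 1/(h_o·A) = 1/(19×4.94) = 0.01065 K/W
R_total = 0.2149 K/W
Q = ΔT / R_total = 141 / 0.2149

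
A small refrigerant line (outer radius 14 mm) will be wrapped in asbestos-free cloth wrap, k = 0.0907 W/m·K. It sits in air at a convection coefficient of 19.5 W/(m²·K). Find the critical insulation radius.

For a cylinder r_cr = k/h = 0.0907/19.5
r_cr = 4.65 mm; since the bare radius (14 mm) is above r_cr, any added insulation will reduce heat loss.

r_cr ≈ 4.65 mm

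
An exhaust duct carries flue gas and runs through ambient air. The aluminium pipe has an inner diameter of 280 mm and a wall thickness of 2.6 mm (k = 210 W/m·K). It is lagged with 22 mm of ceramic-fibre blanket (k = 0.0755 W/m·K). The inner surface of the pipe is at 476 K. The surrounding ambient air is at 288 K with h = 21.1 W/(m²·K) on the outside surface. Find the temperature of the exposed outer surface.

T ≈ 313 K

Cylindrical conduction, so R = ln(r₂/r₁)/(2πkL) per layer, in series:
R_aluminium pipe wall = ln(142.6/140)/(2π×210×1) = 1.395×10^-5 K/W
R_ceramic-fibre blanket = ln(164.6/142.6)/(2π×0.0755×1) = 0.3024 K/W
R_outer film = 1/(h_o·2πr_oL) = 1/(21.1×2π×0.1646×1) = 0.04583 K/W
R_total = 0.3483 K/W
Q = ΔT/R_total = 188/0.3483
Q = 540 W/m
T_interface = T_inner − Q·ΣR(inner→interface) = 476 − 540×0.3025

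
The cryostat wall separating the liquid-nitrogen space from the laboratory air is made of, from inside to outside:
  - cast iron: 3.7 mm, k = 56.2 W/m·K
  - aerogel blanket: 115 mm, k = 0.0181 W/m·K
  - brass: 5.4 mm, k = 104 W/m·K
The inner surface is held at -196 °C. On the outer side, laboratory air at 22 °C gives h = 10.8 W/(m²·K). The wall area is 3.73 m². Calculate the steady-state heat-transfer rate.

Q ≈ 126 W

Series thermal resistances:
R_cast iron = L/(kA) = 0.0037/(56.2×3.73) = 1.765×10^-5 K/W
R_aerogel blanket = L/(kA) = 0.115/(0.0181×3.73) = 1.703 K/W
R_brass = L/(kA) = 0.0054/(104×3.73) = 1.392×10^-5 K/W
R_outer film = 1/(h_o·A) = 1/(10.8×3.73) = 0.02482 K/W
R_total = 1.728 K/W
Q = ΔT / R_total = 218 / 1.728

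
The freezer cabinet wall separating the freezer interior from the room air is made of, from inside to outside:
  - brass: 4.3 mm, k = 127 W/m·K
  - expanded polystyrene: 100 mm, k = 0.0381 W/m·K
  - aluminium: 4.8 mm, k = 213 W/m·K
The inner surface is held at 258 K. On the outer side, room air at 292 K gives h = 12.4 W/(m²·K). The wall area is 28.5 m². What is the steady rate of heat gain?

Q ≈ 358 W

Treating each layer as a thermal resistance in series:
R_brass = L/(kA) = 0.0043/(127×28.5) = 1.188×10^-6 K/W
R_expanded polystyrene = L/(kA) = 0.1/(0.0381×28.5) = 0.09209 K/W
R_aluminium = L/(kA) = 0.0048/(213×28.5) = 7.907×10^-7 K/W
R_outer film = 1/(h_o·A) = 1/(12.4×28.5) = 0.00283 K/W
R_total = 0.09493 K/W
Q = ΔT / R_total = 34 / 0.09493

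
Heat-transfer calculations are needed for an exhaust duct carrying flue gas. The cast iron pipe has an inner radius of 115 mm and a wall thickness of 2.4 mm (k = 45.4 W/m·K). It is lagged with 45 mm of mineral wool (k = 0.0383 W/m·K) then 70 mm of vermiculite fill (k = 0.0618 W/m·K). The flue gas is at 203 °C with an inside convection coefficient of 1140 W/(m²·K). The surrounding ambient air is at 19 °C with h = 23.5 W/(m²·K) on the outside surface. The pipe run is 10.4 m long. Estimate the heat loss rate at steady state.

Q ≈ 831 W

For a radial system each layer contributes R = ln(r_out/r_in)/(2πkL); films add R = 1/(hA).
R_inner film = 1/(h_i·2πr₁L) = 1/(1140×2π×0.115×10.4) = 1.167×10^-4 K/W
R_cast iron pipe wall = ln(117.4/115)/(2π×45.4×10.4) = 6.962×10^-6 K/W
R_mineral wool = ln(162.4/117.4)/(2π×0.0383×10.4) = 0.1296 K/W
R_vermiculite fill = ln(232.4/162.4)/(2π×0.0618×10.4) = 0.08875 K/W
R_outer film = 1/(h_o·2πr_oL) = 1/(23.5×2π×0.2324×10.4) = 0.002802 K/W
R_total = 0.2213 K/W
Q = ΔT/R_total = 184/0.2213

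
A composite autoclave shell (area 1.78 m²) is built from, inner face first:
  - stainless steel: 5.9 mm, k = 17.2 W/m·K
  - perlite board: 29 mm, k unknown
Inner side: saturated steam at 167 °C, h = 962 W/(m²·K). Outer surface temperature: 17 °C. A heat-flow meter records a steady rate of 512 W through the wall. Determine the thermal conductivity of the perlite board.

Thermal resistances in series:
R_inner film = 1/(h_i·A) = 1/(962×1.78) = 5.84×10^-4 K/W
R_stainless steel = L/(kA) = 0.0059/(17.2×1.78) = 1.927×10^-4 K/W
Sum of known resistances R_other = 7.767×10^-4 K/W
Total R = ΔT/Q = 150/512 = 0.293 K/W
R_perlite board = R_total − R_other = 0.2922 K/W
k = L/(R·A) = 0.029/(0.2922×1.78)

k ≈ 0.0558 W/(m·K)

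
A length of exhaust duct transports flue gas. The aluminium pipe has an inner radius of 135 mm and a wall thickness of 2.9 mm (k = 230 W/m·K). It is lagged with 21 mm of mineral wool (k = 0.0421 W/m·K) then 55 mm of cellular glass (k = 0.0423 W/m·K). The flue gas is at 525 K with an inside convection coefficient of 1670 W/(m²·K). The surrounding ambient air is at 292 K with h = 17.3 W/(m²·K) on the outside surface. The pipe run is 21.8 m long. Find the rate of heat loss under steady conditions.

Q ≈ 2990 W

Radial resistances (cylindrical: R_cond = ln(r_o/r_i)/(2πkL), R_conv = 1/(h·2πrL)):
R_inner film = 1/(h_i·2πr₁L) = 1/(1670×2π×0.135×21.8) = 3.238×10^-5 K/W
R_aluminium pipe wall = ln(137.9/135)/(2π×230×21.8) = 6.746×10^-7 K/W
R_mineral wool = ln(158.9/137.9)/(2π×0.0421×21.8) = 0.02458 K/W
R_cellular glass = ln(213.9/158.9)/(2π×0.0423×21.8) = 0.0513 K/W
R_outer film = 1/(h_o·2πr_oL) = 1/(17.3×2π×0.2139×21.8) = 0.001973 K/W
R_total = 0.07789 K/W
Q = ΔT/R_total = 233/0.07789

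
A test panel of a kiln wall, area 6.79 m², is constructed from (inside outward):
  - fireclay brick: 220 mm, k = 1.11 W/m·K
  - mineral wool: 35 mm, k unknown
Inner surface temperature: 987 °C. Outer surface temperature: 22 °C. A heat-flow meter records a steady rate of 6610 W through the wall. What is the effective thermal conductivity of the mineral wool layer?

Model the wall as resistances in series:
R_fireclay brick = L/(kA) = 0.22/(1.11×6.79) = 0.02919 K/W
Sum of known resistances R_other = 0.02919 K/W
Total R = ΔT/Q = 965/6610 = 0.146 K/W
R_mineral wool = R_total − R_other = 0.1168 K/W
k = L/(R·A) = 0.035/(0.1168×6.79)

k ≈ 0.0441 W/(m·K)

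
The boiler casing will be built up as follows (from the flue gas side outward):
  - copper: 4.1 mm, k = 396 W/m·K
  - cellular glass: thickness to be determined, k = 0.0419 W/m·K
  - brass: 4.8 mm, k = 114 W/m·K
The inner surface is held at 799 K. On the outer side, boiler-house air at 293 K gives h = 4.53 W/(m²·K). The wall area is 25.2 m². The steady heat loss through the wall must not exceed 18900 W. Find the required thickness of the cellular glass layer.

L ≈ 19 mm

Treating each layer as a thermal resistance in series:
R_copper = L/(kA) = 0.0041/(396×25.2) = 4.109×10^-7 K/W
R_brass = L/(kA) = 0.0048/(114×25.2) = 1.671×10^-6 K/W
R_outer film = 1/(h_o·A) = 1/(4.53×25.2) = 0.00876 K/W
Sum of the known resistances R_other = 0.008762 K/W
Required total resistance R_tot = ΔT/Q_allow = 506/18900 = 0.02677 K/W
R_cellular glass = R_tot − R_other = 0.01801 K/W
L = R·k·A = 0.01801×0.0419×25.2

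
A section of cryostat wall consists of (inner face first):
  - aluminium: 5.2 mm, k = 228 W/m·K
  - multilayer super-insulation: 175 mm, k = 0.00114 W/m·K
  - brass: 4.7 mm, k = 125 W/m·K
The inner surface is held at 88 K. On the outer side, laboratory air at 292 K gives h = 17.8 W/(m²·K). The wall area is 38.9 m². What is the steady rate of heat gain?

Q ≈ 51.7 W

Model the wall as resistances in series:
R_aluminium = L/(kA) = 0.0052/(228×38.9) = 5.863×10^-7 K/W
R_multilayer super-insulation = L/(kA) = 0.175/(0.00114×38.9) = 3.946 K/W
R_brass = L/(kA) = 0.0047/(125×38.9) = 9.666×10^-7 K/W
R_outer film = 1/(h_o·A) = 1/(17.8×38.9) = 0.001444 K/W
R_total = 3.948 K/W
Q = ΔT / R_total = 204 / 3.948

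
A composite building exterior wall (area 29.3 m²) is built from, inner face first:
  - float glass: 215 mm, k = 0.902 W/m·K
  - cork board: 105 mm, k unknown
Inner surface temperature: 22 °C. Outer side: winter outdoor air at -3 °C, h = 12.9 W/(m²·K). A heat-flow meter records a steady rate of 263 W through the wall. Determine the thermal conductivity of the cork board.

k ≈ 0.0425 W/(m·K)

Model the wall as resistances in series:
R_float glass = L/(kA) = 0.215/(0.902×29.3) = 0.008135 K/W
R_outer film = 1/(h_o·A) = 1/(12.9×29.3) = 0.002646 K/W
Sum of known resistances R_other = 0.01078 K/W
Total R = ΔT/Q = 25/263 = 0.09506 K/W
R_cork board = R_total − R_other = 0.08428 K/W
k = L/(R·A) = 0.105/(0.08428×29.3)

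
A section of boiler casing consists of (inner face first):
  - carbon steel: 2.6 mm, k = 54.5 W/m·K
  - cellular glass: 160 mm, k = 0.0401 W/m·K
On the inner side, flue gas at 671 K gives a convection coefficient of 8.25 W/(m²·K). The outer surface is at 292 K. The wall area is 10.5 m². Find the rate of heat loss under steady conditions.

Model the wall as resistances in series:
R_inner film = 1/(h_i·A) = 1/(8.25×10.5) = 0.01154 K/W
R_carbon steel = L/(kA) = 0.0026/(54.5×10.5) = 4.543×10^-6 K/W
R_cellular glass = L/(kA) = 0.16/(0.0401×10.5) = 0.38 K/W
R_total = 0.3916 K/W
Q = ΔT / R_total = 379 / 0.3916

Q ≈ 968 W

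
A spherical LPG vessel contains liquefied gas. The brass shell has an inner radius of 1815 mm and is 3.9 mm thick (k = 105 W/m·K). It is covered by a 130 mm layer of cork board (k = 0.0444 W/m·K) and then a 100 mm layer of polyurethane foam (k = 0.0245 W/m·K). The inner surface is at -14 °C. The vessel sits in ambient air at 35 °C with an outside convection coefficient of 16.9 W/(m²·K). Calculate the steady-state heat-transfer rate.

Q ≈ 331 W

For a spherical shell R = (1/r₁ − 1/r₂)/(4πk); film R = 1/(h·4πr²). In series:
R_brass shell = (1/1.815 − 1/1.8189)/(4π×105) = 8.953×10^-7 K/W
R_cork board = (1/1.8189 − 1/1.9489)/(4π×0.0444) = 0.06573 K/W
R_polyurethane foam = (1/1.9489 − 1/2.0489)/(4π×0.0245) = 0.08134 K/W
R_outer film = 1/(h·4πr_o²) = 1/(16.9×4π×2.0489²) = 0.001122 K/W
R_total = 0.1482 K/W
Q = ΔT/R_total = 49/0.1482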